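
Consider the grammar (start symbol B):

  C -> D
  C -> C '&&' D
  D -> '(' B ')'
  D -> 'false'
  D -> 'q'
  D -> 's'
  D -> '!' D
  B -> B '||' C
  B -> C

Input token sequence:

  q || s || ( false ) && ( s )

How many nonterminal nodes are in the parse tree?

[B [B [B [C [D q]]] || [C [D s]]] || [C [C [D ( [B [C [D false]]] )]] && [D ( [B [C [D s]]] )]]]

17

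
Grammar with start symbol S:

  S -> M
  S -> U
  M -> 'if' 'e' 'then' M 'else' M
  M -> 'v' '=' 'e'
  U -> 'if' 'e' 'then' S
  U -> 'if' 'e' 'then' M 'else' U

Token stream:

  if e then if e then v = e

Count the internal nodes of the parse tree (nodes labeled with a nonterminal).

6

[S [U if e then [S [U if e then [S [M v = e]]]]]]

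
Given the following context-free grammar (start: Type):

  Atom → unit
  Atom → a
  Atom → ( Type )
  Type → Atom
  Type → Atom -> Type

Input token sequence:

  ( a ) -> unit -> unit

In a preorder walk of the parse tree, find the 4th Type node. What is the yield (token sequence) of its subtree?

unit

[Type [Atom ( [Type [Atom a]] )] -> [Type [Atom unit] -> [Type [Atom unit]]]]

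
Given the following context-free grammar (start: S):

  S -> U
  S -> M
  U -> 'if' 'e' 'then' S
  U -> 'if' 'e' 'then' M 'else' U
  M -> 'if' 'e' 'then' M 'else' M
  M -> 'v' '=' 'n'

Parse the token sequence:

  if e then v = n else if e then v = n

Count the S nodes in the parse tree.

[S [U if e then [M v = n] else [U if e then [S [M v = n]]]]]

2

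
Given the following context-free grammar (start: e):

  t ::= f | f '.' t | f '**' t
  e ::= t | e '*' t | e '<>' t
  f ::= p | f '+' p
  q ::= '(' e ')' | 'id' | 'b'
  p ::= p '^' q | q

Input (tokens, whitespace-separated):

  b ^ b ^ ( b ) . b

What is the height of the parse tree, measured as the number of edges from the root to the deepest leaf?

[e [t [f [p [p [p [q b]] ^ [q b]] ^ [q ( [e [t [f [p [q b]]]]] )]]] . [t [f [p [q b]]]]]]

10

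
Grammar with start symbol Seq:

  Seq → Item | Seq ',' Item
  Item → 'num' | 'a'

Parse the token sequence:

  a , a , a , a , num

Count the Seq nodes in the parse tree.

5

[Seq [Seq [Seq [Seq [Seq [Item a]] , [Item a]] , [Item a]] , [Item a]] , [Item num]]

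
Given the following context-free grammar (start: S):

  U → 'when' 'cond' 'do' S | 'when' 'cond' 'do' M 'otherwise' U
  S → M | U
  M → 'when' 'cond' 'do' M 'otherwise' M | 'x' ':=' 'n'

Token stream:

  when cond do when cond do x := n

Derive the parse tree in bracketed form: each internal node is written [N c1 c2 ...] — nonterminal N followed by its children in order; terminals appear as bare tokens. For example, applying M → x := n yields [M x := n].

[S [U when cond do [S [U when cond do [S [M x := n]]]]]]

S
U
when cond do S
when cond do U
when cond do when cond do S
when cond do when cond do M
when cond do when cond do x := n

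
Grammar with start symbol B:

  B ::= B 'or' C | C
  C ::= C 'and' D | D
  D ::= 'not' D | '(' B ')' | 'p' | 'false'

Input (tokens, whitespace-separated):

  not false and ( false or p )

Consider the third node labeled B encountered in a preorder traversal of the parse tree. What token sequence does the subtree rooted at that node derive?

false

[B [C [C [D not [D false]]] and [D ( [B [B [C [D false]]] or [C [D p]]] )]]]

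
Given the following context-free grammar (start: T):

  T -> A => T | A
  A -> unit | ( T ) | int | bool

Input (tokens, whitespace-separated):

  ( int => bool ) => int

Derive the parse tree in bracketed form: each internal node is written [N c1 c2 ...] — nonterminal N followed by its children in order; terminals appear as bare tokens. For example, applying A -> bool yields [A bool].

T
A => T
( T ) => T
( A => T ) => T
( int => T ) => T
( int => A ) => T
( int => bool ) => T
( int => bool ) => A
( int => bool ) => int

[T [A ( [T [A int] => [T [A bool]]] )] => [T [A int]]]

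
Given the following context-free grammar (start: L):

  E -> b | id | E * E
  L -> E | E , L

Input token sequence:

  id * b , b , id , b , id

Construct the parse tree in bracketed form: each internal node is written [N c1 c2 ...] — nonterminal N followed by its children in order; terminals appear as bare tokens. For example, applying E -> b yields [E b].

L
E , L
E * E , L
id * E , L
id * b , L
id * b , E , L
id * b , b , L
id * b , b , E , L
id * b , b , id , L
id * b , b , id , E , L
id * b , b , id , b , L
id * b , b , id , b , E
id * b , b , id , b , id

[L [E [E id] * [E b]] , [L [E b] , [L [E id] , [L [E b] , [L [E id]]]]]]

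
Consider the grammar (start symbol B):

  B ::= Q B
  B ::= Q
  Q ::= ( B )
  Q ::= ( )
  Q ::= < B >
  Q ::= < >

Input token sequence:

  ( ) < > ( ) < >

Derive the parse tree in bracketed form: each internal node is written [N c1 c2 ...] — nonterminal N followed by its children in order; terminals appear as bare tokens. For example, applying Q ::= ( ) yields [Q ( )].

B
Q B
( ) B
( ) Q B
( ) < > B
( ) < > Q B
( ) < > ( ) B
( ) < > ( ) Q
( ) < > ( ) < >

[B [Q ( )] [B [Q < >] [B [Q ( )] [B [Q < >]]]]]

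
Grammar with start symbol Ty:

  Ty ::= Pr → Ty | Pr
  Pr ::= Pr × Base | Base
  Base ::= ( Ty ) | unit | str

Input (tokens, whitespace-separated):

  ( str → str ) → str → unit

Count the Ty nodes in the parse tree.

[Ty [Pr [Base ( [Ty [Pr [Base str]] → [Ty [Pr [Base str]]]] )]] → [Ty [Pr [Base str]] → [Ty [Pr [Base unit]]]]]

5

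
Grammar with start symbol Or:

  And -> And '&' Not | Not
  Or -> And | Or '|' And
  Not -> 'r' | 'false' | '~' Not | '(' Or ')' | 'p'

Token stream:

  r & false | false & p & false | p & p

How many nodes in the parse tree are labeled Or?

[Or [Or [Or [And [And [Not r]] & [Not false]]] | [And [And [And [Not false]] & [Not p]] & [Not false]]] | [And [And [Not p]] & [Not p]]]

3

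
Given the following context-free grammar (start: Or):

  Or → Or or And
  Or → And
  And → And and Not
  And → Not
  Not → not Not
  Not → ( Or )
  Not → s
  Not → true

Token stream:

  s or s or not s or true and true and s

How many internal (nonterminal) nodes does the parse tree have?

17

[Or [Or [Or [Or [And [Not s]]] or [And [Not s]]] or [And [Not not [Not s]]]] or [And [And [And [Not true]] and [Not true]] and [Not s]]]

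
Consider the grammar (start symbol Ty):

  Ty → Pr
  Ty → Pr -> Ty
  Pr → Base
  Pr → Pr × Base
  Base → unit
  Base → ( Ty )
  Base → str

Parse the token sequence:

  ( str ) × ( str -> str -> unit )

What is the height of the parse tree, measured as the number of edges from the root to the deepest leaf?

[Ty [Pr [Pr [Base ( [Ty [Pr [Base str]]] )]] × [Base ( [Ty [Pr [Base str]] -> [Ty [Pr [Base str]] -> [Ty [Pr [Base unit]]]]] )]]]

8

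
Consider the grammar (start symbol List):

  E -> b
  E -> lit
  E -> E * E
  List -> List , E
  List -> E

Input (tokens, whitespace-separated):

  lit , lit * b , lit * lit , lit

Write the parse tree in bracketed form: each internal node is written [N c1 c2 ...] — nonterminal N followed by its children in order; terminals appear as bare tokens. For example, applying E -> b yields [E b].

List
List , E
List , E , E
List , E , E , E
E , E , E , E
lit , E , E , E
lit , E * E , E , E
lit , lit * E , E , E
lit , lit * b , E , E
lit , lit * b , E * E , E
lit , lit * b , lit * E , E
lit , lit * b , lit * lit , E
lit , lit * b , lit * lit , lit

[List [List [List [List [E lit]] , [E [E lit] * [E b]]] , [E [E lit] * [E lit]]] , [E lit]]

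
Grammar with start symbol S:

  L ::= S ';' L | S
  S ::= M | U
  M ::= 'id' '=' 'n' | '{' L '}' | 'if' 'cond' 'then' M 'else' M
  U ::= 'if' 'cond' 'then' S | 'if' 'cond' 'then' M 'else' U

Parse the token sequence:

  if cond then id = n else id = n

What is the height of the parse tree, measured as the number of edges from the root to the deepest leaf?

[S [M if cond then [M id = n] else [M id = n]]]

3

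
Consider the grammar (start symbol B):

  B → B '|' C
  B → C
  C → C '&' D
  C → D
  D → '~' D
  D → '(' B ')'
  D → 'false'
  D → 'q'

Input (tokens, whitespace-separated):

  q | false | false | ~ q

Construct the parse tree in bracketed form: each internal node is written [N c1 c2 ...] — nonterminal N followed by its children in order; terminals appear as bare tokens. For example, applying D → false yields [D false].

[B [B [B [B [C [D q]]] | [C [D false]]] | [C [D false]]] | [C [D ~ [D q]]]]

B
B | C
B | C | C
B | C | C | C
C | C | C | C
D | C | C | C
q | C | C | C
q | D | C | C
q | false | C | C
q | false | D | C
q | false | false | C
q | false | false | D
q | false | false | ~ D
q | false | false | ~ q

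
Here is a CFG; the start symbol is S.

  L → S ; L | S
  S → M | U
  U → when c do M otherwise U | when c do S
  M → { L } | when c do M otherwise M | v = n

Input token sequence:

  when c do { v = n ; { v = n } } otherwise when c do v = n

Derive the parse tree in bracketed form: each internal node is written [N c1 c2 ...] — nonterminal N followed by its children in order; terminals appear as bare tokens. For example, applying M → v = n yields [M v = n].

[S [U when c do [M { [L [S [M v = n]] ; [L [S [M { [L [S [M v = n]]] }]]]] }] otherwise [U when c do [S [M v = n]]]]]

S
U
when c do M otherwise U
when c do { L } otherwise U
when c do { S ; L } otherwise U
when c do { M ; L } otherwise U
when c do { v = n ; L } otherwise U
when c do { v = n ; S } otherwise U
when c do { v = n ; M } otherwise U
when c do { v = n ; { L } } otherwise U
when c do { v = n ; { S } } otherwise U
when c do { v = n ; { M } } otherwise U
when c do { v = n ; { v = n } } otherwise U
when c do { v = n ; { v = n } } otherwise when c do S
when c do { v = n ; { v = n } } otherwise when c do M
when c do { v = n ; { v = n } } otherwise when c do v = n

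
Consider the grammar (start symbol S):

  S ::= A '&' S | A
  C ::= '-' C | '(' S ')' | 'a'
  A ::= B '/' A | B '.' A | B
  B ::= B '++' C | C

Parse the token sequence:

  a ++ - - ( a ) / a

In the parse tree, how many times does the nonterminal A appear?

[S [A [B [B [C a]] ++ [C - [C - [C ( [S [A [B [C a]]]] )]]]] / [A [B [C a]]]]]

3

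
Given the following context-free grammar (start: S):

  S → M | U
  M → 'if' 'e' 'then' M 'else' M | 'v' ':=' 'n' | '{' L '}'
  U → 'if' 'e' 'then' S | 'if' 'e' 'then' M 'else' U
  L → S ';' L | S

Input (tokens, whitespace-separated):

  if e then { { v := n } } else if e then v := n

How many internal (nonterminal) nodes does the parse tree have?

[S [U if e then [M { [L [S [M { [L [S [M v := n]]] }]]] }] else [U if e then [S [M v := n]]]]]

12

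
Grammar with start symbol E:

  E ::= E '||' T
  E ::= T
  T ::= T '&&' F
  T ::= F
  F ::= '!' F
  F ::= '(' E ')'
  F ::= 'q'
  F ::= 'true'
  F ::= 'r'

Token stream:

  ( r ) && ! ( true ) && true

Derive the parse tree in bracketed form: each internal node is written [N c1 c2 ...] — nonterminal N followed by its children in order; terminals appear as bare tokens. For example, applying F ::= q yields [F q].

[E [T [T [T [F ( [E [T [F r]]] )]] && [F ! [F ( [E [T [F true]]] )]]] && [F true]]]

E
T
T && F
T && F && F
F && F && F
( E ) && F && F
( T ) && F && F
( F ) && F && F
( r ) && F && F
( r ) && ! F && F
( r ) && ! ( E ) && F
( r ) && ! ( T ) && F
( r ) && ! ( F ) && F
( r ) && ! ( true ) && F
( r ) && ! ( true ) && true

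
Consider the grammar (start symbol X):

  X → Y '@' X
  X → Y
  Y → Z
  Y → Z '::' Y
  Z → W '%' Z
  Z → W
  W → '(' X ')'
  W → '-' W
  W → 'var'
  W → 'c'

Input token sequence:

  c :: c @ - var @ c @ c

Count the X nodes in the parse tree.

4

[X [Y [Z [W c]] :: [Y [Z [W c]]]] @ [X [Y [Z [W - [W var]]]] @ [X [Y [Z [W c]]] @ [X [Y [Z [W c]]]]]]]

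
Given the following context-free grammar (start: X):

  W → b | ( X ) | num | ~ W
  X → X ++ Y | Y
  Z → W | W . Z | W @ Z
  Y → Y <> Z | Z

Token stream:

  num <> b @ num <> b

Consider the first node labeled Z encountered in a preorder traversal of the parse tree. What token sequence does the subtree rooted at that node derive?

num

[X [Y [Y [Y [Z [W num]]] <> [Z [W b] @ [Z [W num]]]] <> [Z [W b]]]]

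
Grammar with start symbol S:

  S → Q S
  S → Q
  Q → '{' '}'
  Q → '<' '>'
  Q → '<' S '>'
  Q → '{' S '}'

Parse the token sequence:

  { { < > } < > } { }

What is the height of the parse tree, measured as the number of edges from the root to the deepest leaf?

6

[S [Q { [S [Q { [S [Q < >]] }] [S [Q < >]]] }] [S [Q { }]]]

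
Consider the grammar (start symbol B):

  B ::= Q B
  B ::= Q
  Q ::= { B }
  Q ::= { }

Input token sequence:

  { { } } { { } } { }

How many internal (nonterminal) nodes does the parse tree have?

10

[B [Q { [B [Q { }]] }] [B [Q { [B [Q { }]] }] [B [Q { }]]]]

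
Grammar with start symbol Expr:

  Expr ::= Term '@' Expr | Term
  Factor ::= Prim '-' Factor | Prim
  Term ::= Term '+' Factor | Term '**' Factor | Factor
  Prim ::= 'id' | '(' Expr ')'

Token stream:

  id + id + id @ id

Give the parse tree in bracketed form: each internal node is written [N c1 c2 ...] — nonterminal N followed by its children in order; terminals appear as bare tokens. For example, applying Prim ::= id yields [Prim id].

[Expr [Term [Term [Term [Factor [Prim id]]] + [Factor [Prim id]]] + [Factor [Prim id]]] @ [Expr [Term [Factor [Prim id]]]]]

Expr
Term @ Expr
Term + Factor @ Expr
Term + Factor + Factor @ Expr
Factor + Factor + Factor @ Expr
Prim + Factor + Factor @ Expr
id + Factor + Factor @ Expr
id + Prim + Factor @ Expr
id + id + Factor @ Expr
id + id + Prim @ Expr
id + id + id @ Expr
id + id + id @ Term
id + id + id @ Factor
id + id + id @ Prim
id + id + id @ id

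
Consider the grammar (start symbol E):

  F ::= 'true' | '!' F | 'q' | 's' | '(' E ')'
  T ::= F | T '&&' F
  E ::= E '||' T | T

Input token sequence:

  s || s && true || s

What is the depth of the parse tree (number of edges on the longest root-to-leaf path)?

[E [E [E [T [F s]]] || [T [T [F s]] && [F true]]] || [T [F s]]]

5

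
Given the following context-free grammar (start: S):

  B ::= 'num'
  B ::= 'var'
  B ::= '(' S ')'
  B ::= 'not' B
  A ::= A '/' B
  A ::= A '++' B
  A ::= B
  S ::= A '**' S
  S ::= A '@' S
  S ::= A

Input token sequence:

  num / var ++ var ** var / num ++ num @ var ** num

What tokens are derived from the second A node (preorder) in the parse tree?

num / var

[S [A [A [A [B num]] / [B var]] ++ [B var]] ** [S [A [A [A [B var]] / [B num]] ++ [B num]] @ [S [A [B var]] ** [S [A [B num]]]]]]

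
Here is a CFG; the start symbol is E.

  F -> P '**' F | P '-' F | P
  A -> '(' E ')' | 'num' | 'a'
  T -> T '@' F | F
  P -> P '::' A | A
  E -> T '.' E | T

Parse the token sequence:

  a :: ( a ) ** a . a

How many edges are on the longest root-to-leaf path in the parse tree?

[E [T [F [P [P [A a]] :: [A ( [E [T [F [P [A a]]]]] )]] ** [F [P [A a]]]]] . [E [T [F [P [A a]]]]]]

10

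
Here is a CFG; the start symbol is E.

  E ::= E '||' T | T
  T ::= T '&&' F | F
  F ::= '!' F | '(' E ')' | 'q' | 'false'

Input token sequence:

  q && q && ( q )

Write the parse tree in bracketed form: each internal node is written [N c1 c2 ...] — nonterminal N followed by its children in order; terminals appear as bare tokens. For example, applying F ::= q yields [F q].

E
T
T && F
T && F && F
F && F && F
q && F && F
q && q && F
q && q && ( E )
q && q && ( T )
q && q && ( F )
q && q && ( q )

[E [T [T [T [F q]] && [F q]] && [F ( [E [T [F q]]] )]]]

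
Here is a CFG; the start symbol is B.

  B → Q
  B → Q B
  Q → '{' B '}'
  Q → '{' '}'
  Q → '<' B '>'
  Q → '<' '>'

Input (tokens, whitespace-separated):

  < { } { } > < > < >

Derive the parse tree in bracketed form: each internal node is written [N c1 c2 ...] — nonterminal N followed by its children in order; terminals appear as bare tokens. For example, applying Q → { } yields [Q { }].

B
Q B
< B > B
< Q B > B
< { } B > B
< { } Q > B
< { } { } > B
< { } { } > Q B
< { } { } > < > B
< { } { } > < > Q
< { } { } > < > < >

[B [Q < [B [Q { }] [B [Q { }]]] >] [B [Q < >] [B [Q < >]]]]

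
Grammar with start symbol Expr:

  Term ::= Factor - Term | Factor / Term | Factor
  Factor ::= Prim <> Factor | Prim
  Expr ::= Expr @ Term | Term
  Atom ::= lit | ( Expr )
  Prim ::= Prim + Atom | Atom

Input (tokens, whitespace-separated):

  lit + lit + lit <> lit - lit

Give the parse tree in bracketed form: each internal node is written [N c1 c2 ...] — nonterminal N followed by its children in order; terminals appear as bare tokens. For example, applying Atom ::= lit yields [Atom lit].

Expr
Term
Factor - Term
Prim <> Factor - Term
Prim + Atom <> Factor - Term
Prim + Atom + Atom <> Factor - Term
Atom + Atom + Atom <> Factor - Term
lit + Atom + Atom <> Factor - Term
lit + lit + Atom <> Factor - Term
lit + lit + lit <> Factor - Term
lit + lit + lit <> Prim - Term
lit + lit + lit <> Atom - Term
lit + lit + lit <> lit - Term
lit + lit + lit <> lit - Factor
lit + lit + lit <> lit - Prim
lit + lit + lit <> lit - Atom
lit + lit + lit <> lit - lit

[Expr [Term [Factor [Prim [Prim [Prim [Atom lit]] + [Atom lit]] + [Atom lit]] <> [Factor [Prim [Atom lit]]]] - [Term [Factor [Prim [Atom lit]]]]]]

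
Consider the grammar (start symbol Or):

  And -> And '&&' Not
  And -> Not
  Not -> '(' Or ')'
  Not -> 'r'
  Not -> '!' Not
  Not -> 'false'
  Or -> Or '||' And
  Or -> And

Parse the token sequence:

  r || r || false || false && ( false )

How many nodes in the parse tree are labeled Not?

[Or [Or [Or [Or [And [Not r]]] || [And [Not r]]] || [And [Not false]]] || [And [And [Not false]] && [Not ( [Or [And [Not false]]] )]]]

6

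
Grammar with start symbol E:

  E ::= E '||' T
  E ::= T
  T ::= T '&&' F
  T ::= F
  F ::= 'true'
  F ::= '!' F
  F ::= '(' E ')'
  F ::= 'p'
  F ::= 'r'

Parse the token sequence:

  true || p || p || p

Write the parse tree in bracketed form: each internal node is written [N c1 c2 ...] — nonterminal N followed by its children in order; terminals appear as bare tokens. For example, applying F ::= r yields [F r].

[E [E [E [E [T [F true]]] || [T [F p]]] || [T [F p]]] || [T [F p]]]

E
E || T
E || T || T
E || T || T || T
T || T || T || T
F || T || T || T
true || T || T || T
true || F || T || T
true || p || T || T
true || p || F || T
true || p || p || T
true || p || p || F
true || p || p || p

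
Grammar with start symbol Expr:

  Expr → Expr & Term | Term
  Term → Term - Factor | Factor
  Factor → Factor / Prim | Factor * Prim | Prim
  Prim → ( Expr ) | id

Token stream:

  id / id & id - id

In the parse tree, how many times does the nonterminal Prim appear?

4

[Expr [Expr [Term [Factor [Factor [Prim id]] / [Prim id]]]] & [Term [Term [Factor [Prim id]]] - [Factor [Prim id]]]]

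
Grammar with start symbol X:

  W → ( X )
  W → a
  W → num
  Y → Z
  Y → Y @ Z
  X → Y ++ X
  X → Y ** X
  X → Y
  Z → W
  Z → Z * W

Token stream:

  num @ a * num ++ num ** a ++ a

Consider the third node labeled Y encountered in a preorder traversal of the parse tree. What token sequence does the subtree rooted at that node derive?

num

[X [Y [Y [Z [W num]]] @ [Z [Z [W a]] * [W num]]] ++ [X [Y [Z [W num]]] ** [X [Y [Z [W a]]] ++ [X [Y [Z [W a]]]]]]]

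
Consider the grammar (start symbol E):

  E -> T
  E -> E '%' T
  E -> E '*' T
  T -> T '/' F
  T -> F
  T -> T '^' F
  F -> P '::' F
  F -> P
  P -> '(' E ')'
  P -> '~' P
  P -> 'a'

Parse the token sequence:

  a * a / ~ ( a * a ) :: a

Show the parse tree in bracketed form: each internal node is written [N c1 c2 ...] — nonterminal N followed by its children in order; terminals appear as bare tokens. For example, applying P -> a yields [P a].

E
E * T
T * T
F * T
P * T
a * T
a * T / F
a * F / F
a * P / F
a * a / F
a * a / P :: F
a * a / ~ P :: F
a * a / ~ ( E ) :: F
a * a / ~ ( E * T ) :: F
a * a / ~ ( T * T ) :: F
a * a / ~ ( F * T ) :: F
a * a / ~ ( P * T ) :: F
a * a / ~ ( a * T ) :: F
a * a / ~ ( a * F ) :: F
a * a / ~ ( a * P ) :: F
a * a / ~ ( a * a ) :: F
a * a / ~ ( a * a ) :: P
a * a / ~ ( a * a ) :: a

[E [E [T [F [P a]]]] * [T [T [F [P a]]] / [F [P ~ [P ( [E [E [T [F [P a]]]] * [T [F [P a]]]] )]] :: [F [P a]]]]]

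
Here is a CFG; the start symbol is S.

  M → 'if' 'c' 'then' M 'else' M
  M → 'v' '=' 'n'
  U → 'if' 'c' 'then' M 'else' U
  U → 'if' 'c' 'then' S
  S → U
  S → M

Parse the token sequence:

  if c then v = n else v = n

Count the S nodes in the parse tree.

1

[S [M if c then [M v = n] else [M v = n]]]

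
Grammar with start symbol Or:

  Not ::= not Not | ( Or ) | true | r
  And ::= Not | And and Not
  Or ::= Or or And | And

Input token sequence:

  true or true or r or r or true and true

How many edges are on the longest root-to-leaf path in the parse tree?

[Or [Or [Or [Or [Or [And [Not true]]] or [And [Not true]]] or [And [Not r]]] or [And [Not r]]] or [And [And [Not true]] and [Not true]]]

7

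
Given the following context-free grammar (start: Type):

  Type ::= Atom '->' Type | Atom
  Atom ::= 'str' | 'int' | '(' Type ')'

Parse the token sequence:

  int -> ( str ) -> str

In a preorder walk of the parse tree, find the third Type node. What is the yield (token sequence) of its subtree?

[Type [Atom int] -> [Type [Atom ( [Type [Atom str]] )] -> [Type [Atom str]]]]

str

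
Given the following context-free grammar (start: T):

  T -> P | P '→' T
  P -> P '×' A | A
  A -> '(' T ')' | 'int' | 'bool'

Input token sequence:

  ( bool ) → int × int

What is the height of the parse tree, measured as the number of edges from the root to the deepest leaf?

6

[T [P [A ( [T [P [A bool]]] )]] → [T [P [P [A int]] × [A int]]]]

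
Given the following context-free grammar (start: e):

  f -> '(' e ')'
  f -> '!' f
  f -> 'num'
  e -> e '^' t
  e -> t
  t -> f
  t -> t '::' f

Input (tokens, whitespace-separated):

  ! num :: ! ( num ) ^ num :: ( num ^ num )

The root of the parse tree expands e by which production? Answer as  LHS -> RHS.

e -> e '^' t

[e [e [t [t [f ! [f num]]] :: [f ! [f ( [e [t [f num]]] )]]]] ^ [t [t [f num]] :: [f ( [e [e [t [f num]]] ^ [t [f num]]] )]]]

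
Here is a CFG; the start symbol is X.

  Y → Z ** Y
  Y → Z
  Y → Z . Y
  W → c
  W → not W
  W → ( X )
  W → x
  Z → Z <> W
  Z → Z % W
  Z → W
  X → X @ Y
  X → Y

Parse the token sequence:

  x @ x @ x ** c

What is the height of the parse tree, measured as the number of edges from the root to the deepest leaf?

[X [X [X [Y [Z [W x]]]] @ [Y [Z [W x]]]] @ [Y [Z [W x]] ** [Y [Z [W c]]]]]

6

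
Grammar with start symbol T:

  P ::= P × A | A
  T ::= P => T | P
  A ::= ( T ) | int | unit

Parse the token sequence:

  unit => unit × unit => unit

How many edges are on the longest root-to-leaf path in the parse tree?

5

[T [P [A unit]] => [T [P [P [A unit]] × [A unit]] => [T [P [A unit]]]]]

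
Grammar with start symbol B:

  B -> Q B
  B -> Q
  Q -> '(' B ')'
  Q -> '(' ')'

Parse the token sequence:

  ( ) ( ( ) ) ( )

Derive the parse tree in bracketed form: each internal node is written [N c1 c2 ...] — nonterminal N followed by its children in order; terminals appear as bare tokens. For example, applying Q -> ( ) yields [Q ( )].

[B [Q ( )] [B [Q ( [B [Q ( )]] )] [B [Q ( )]]]]

B
Q B
( ) B
( ) Q B
( ) ( B ) B
( ) ( Q ) B
( ) ( ( ) ) B
( ) ( ( ) ) Q
( ) ( ( ) ) ( )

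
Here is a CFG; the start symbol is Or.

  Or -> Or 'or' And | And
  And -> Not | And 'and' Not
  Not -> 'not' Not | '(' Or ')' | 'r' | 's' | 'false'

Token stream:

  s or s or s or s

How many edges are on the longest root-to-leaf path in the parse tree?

[Or [Or [Or [Or [And [Not s]]] or [And [Not s]]] or [And [Not s]]] or [And [Not s]]]

6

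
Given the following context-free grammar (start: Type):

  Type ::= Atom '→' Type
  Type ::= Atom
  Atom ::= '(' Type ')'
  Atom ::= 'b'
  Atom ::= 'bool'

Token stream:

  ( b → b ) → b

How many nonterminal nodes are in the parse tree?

8

[Type [Atom ( [Type [Atom b] → [Type [Atom b]]] )] → [Type [Atom b]]]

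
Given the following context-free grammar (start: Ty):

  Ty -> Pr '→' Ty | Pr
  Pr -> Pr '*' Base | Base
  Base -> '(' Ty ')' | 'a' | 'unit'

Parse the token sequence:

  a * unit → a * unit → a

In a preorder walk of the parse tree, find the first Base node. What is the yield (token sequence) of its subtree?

[Ty [Pr [Pr [Base a]] * [Base unit]] → [Ty [Pr [Pr [Base a]] * [Base unit]] → [Ty [Pr [Base a]]]]]

a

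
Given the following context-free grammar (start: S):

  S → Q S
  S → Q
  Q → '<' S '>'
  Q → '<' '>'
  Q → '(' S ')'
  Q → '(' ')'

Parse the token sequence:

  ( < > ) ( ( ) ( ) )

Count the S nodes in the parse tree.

5

[S [Q ( [S [Q < >]] )] [S [Q ( [S [Q ( )] [S [Q ( )]]] )]]]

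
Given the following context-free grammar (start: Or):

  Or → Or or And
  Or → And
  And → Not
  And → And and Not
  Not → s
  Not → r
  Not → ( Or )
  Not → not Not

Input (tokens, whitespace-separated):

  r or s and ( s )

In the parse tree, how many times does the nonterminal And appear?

4

[Or [Or [And [Not r]]] or [And [And [Not s]] and [Not ( [Or [And [Not s]]] )]]]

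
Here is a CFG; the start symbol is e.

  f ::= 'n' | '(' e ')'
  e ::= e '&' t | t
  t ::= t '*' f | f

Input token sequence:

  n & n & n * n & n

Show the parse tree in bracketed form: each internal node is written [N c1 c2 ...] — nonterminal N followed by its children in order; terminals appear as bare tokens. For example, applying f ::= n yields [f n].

e
e & t
e & t & t
e & t & t & t
t & t & t & t
f & t & t & t
n & t & t & t
n & f & t & t
n & n & t & t
n & n & t * f & t
n & n & f * f & t
n & n & n * f & t
n & n & n * n & t
n & n & n * n & f
n & n & n * n & n

[e [e [e [e [t [f n]]] & [t [f n]]] & [t [t [f n]] * [f n]]] & [t [f n]]]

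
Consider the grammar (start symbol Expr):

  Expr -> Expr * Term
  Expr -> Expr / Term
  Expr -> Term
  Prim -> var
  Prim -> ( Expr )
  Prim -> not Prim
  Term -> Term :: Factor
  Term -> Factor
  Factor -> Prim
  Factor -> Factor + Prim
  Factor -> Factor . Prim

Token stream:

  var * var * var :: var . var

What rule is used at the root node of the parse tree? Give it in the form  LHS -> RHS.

Expr -> Expr * Term

[Expr [Expr [Expr [Term [Factor [Prim var]]]] * [Term [Factor [Prim var]]]] * [Term [Term [Factor [Prim var]]] :: [Factor [Factor [Prim var]] . [Prim var]]]]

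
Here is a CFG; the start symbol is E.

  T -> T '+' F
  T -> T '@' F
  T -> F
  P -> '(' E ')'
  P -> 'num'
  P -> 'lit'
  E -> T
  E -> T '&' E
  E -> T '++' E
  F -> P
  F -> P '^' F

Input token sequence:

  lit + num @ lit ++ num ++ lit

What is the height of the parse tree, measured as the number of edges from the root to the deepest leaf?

[E [T [T [T [F [P lit]]] + [F [P num]]] @ [F [P lit]]] ++ [E [T [F [P num]]] ++ [E [T [F [P lit]]]]]]

6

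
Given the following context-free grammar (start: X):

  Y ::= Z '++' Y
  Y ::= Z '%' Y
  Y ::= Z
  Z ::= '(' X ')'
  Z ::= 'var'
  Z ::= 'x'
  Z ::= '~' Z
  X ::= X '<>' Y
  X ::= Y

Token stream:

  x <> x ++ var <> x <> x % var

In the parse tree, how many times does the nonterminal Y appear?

6

[X [X [X [X [Y [Z x]]] <> [Y [Z x] ++ [Y [Z var]]]] <> [Y [Z x]]] <> [Y [Z x] % [Y [Z var]]]]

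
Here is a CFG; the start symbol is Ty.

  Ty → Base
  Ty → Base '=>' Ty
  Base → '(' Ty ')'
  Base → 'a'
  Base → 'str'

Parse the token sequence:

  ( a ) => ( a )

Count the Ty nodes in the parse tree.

[Ty [Base ( [Ty [Base a]] )] => [Ty [Base ( [Ty [Base a]] )]]]

4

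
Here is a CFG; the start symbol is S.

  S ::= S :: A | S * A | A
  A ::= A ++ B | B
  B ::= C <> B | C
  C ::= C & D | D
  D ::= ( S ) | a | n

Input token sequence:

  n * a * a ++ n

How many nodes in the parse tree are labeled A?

4

[S [S [S [A [B [C [D n]]]]] * [A [B [C [D a]]]]] * [A [A [B [C [D a]]]] ++ [B [C [D n]]]]]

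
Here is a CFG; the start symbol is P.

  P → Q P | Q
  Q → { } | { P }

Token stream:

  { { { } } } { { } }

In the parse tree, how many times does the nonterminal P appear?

5

[P [Q { [P [Q { [P [Q { }]] }]] }] [P [Q { [P [Q { }]] }]]]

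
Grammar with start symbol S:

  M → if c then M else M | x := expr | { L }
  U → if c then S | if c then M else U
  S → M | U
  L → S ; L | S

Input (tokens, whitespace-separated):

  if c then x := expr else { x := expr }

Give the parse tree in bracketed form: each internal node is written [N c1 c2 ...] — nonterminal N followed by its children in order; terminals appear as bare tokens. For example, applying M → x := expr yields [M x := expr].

[S [M if c then [M x := expr] else [M { [L [S [M x := expr]]] }]]]

S
M
if c then M else M
if c then x := expr else M
if c then x := expr else { L }
if c then x := expr else { S }
if c then x := expr else { M }
if c then x := expr else { x := expr }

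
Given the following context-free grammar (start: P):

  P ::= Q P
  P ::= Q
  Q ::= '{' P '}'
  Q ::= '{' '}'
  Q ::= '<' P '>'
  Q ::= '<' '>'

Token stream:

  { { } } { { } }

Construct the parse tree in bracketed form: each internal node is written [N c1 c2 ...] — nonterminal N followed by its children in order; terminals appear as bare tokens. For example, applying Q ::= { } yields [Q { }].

P
Q P
{ P } P
{ Q } P
{ { } } P
{ { } } Q
{ { } } { P }
{ { } } { Q }
{ { } } { { } }

[P [Q { [P [Q { }]] }] [P [Q { [P [Q { }]] }]]]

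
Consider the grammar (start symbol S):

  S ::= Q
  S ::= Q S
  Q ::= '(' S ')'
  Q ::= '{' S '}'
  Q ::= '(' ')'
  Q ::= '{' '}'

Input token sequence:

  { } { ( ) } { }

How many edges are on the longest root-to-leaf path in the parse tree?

5

[S [Q { }] [S [Q { [S [Q ( )]] }] [S [Q { }]]]]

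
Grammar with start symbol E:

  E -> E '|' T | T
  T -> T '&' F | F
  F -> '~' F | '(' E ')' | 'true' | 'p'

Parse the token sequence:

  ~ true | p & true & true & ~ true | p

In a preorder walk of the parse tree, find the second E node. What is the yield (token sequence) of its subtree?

[E [E [E [T [F ~ [F true]]]] | [T [T [T [T [F p]] & [F true]] & [F true]] & [F ~ [F true]]]] | [T [F p]]]

~ true | p & true & true & ~ true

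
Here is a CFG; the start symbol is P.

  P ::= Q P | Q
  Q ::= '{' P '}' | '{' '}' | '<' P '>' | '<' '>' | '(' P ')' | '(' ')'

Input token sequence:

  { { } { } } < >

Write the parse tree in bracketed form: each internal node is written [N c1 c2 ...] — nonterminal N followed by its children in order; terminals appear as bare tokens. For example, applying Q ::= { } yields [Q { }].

[P [Q { [P [Q { }] [P [Q { }]]] }] [P [Q < >]]]

P
Q P
{ P } P
{ Q P } P
{ { } P } P
{ { } Q } P
{ { } { } } P
{ { } { } } Q
{ { } { } } < >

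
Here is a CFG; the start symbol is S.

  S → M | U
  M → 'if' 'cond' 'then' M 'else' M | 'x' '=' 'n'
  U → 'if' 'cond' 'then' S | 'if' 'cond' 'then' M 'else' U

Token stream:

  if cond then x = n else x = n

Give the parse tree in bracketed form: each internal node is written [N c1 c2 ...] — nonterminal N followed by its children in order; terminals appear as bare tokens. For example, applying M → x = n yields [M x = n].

[S [M if cond then [M x = n] else [M x = n]]]

S
M
if cond then M else M
if cond then x = n else M
if cond then x = n else x = n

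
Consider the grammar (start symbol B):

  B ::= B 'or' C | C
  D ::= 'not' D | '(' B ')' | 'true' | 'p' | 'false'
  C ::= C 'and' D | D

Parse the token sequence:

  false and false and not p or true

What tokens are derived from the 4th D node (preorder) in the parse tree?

p

[B [B [C [C [C [D false]] and [D false]] and [D not [D p]]]] or [C [D true]]]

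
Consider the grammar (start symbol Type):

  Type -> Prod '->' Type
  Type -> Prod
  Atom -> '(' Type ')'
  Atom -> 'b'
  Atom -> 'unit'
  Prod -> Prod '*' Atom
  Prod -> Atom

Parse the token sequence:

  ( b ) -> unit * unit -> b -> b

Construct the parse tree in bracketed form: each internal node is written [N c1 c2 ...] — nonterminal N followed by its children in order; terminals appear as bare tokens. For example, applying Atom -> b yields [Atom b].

[Type [Prod [Atom ( [Type [Prod [Atom b]]] )]] -> [Type [Prod [Prod [Atom unit]] * [Atom unit]] -> [Type [Prod [Atom b]] -> [Type [Prod [Atom b]]]]]]

Type
Prod -> Type
Atom -> Type
( Type ) -> Type
( Prod ) -> Type
( Atom ) -> Type
( b ) -> Type
( b ) -> Prod -> Type
( b ) -> Prod * Atom -> Type
( b ) -> Atom * Atom -> Type
( b ) -> unit * Atom -> Type
( b ) -> unit * unit -> Type
( b ) -> unit * unit -> Prod -> Type
( b ) -> unit * unit -> Atom -> Type
( b ) -> unit * unit -> b -> Type
( b ) -> unit * unit -> b -> Prod
( b ) -> unit * unit -> b -> Atom
( b ) -> unit * unit -> b -> b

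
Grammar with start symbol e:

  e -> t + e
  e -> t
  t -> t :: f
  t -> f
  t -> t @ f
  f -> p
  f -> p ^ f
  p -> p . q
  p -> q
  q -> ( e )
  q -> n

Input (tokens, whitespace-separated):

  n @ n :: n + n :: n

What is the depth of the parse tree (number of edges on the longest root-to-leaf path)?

7

[e [t [t [t [f [p [q n]]]] @ [f [p [q n]]]] :: [f [p [q n]]]] + [e [t [t [f [p [q n]]]] :: [f [p [q n]]]]]]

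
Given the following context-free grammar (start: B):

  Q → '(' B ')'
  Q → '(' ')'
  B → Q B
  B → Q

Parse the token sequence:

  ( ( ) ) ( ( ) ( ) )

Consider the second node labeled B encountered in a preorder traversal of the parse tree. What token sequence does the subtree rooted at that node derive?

[B [Q ( [B [Q ( )]] )] [B [Q ( [B [Q ( )] [B [Q ( )]]] )]]]

( )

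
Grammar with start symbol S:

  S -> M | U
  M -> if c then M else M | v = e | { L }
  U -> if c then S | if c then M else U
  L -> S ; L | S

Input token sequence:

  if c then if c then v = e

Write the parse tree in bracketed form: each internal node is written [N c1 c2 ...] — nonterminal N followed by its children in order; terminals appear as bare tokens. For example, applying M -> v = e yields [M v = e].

S
U
if c then S
if c then U
if c then if c then S
if c then if c then M
if c then if c then v = e

[S [U if c then [S [U if c then [S [M v = e]]]]]]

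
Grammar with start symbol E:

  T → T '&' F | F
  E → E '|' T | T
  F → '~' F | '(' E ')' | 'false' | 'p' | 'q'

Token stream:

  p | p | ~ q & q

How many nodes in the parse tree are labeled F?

5

[E [E [E [T [F p]]] | [T [F p]]] | [T [T [F ~ [F q]]] & [F q]]]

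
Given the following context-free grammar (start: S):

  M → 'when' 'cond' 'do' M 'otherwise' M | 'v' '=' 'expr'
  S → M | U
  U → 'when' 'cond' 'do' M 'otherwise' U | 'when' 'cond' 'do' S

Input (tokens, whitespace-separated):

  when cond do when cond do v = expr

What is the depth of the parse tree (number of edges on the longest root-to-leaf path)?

[S [U when cond do [S [U when cond do [S [M v = expr]]]]]]

6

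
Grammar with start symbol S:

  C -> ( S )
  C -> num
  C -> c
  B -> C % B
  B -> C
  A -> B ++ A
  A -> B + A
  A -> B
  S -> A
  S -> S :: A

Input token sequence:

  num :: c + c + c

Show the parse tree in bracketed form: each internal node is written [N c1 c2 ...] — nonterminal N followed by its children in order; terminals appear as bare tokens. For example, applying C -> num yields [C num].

[S [S [A [B [C num]]]] :: [A [B [C c]] + [A [B [C c]] + [A [B [C c]]]]]]

S
S :: A
A :: A
B :: A
C :: A
num :: A
num :: B + A
num :: C + A
num :: c + A
num :: c + B + A
num :: c + C + A
num :: c + c + A
num :: c + c + B
num :: c + c + C
num :: c + c + c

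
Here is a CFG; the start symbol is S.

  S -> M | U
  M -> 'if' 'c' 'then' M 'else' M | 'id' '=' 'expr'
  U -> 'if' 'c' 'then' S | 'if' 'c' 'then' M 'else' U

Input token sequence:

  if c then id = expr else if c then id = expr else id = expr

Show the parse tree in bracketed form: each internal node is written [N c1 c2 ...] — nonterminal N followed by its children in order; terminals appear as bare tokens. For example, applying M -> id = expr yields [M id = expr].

[S [M if c then [M id = expr] else [M if c then [M id = expr] else [M id = expr]]]]

S
M
if c then M else M
if c then id = expr else M
if c then id = expr else if c then M else M
if c then id = expr else if c then id = expr else M
if c then id = expr else if c then id = expr else id = expr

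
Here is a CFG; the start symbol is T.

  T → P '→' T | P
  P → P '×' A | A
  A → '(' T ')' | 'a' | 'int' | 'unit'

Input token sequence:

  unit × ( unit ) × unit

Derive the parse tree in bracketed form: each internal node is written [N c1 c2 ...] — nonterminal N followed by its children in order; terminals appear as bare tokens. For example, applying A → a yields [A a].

T
P
P × A
P × A × A
A × A × A
unit × A × A
unit × ( T ) × A
unit × ( P ) × A
unit × ( A ) × A
unit × ( unit ) × A
unit × ( unit ) × unit

[T [P [P [P [A unit]] × [A ( [T [P [A unit]]] )]] × [A unit]]]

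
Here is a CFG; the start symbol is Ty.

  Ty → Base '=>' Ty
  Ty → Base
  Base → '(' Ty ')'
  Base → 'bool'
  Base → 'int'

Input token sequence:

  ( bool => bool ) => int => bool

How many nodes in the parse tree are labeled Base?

5

[Ty [Base ( [Ty [Base bool] => [Ty [Base bool]]] )] => [Ty [Base int] => [Ty [Base bool]]]]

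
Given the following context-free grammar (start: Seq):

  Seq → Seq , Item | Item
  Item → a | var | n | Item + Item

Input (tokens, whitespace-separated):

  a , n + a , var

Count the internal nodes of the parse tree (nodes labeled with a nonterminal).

8

[Seq [Seq [Seq [Item a]] , [Item [Item n] + [Item a]]] , [Item var]]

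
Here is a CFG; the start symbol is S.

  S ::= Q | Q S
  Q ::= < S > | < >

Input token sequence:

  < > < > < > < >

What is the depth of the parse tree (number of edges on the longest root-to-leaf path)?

5

[S [Q < >] [S [Q < >] [S [Q < >] [S [Q < >]]]]]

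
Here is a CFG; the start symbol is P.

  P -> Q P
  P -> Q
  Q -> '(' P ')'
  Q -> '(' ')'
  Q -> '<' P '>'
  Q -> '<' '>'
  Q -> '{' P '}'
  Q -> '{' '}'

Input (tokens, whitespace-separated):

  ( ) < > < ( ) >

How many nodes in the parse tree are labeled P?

4

[P [Q ( )] [P [Q < >] [P [Q < [P [Q ( )]] >]]]]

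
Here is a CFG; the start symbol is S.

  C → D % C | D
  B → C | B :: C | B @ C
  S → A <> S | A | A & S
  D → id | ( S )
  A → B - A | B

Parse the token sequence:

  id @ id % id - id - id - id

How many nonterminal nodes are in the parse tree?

22

[S [A [B [B [C [D id]]] @ [C [D id] % [C [D id]]]] - [A [B [C [D id]]] - [A [B [C [D id]]] - [A [B [C [D id]]]]]]]]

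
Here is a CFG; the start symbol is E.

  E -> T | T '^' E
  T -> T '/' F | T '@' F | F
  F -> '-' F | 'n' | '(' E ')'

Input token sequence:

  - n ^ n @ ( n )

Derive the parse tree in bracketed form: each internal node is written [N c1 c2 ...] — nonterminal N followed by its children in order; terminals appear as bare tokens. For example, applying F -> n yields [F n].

E
T ^ E
F ^ E
- F ^ E
- n ^ E
- n ^ T
- n ^ T @ F
- n ^ F @ F
- n ^ n @ F
- n ^ n @ ( E )
- n ^ n @ ( T )
- n ^ n @ ( F )
- n ^ n @ ( n )

[E [T [F - [F n]]] ^ [E [T [T [F n]] @ [F ( [E [T [F n]]] )]]]]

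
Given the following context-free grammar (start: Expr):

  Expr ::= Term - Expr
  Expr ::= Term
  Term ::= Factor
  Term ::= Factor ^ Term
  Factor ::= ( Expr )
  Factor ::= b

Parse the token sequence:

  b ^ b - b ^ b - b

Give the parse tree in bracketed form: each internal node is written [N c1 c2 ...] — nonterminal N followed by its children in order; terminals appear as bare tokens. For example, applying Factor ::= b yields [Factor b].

Expr
Term - Expr
Factor ^ Term - Expr
b ^ Term - Expr
b ^ Factor - Expr
b ^ b - Expr
b ^ b - Term - Expr
b ^ b - Factor ^ Term - Expr
b ^ b - b ^ Term - Expr
b ^ b - b ^ Factor - Expr
b ^ b - b ^ b - Expr
b ^ b - b ^ b - Term
b ^ b - b ^ b - Factor
b ^ b - b ^ b - b

[Expr [Term [Factor b] ^ [Term [Factor b]]] - [Expr [Term [Factor b] ^ [Term [Factor b]]] - [Expr [Term [Factor b]]]]]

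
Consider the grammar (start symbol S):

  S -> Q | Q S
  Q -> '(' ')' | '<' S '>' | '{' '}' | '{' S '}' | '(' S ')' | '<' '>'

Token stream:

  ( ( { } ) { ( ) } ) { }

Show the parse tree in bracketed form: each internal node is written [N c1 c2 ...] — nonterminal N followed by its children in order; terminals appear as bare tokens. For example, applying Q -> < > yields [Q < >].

S
Q S
( S ) S
( Q S ) S
( ( S ) S ) S
( ( Q ) S ) S
( ( { } ) S ) S
( ( { } ) Q ) S
( ( { } ) { S } ) S
( ( { } ) { Q } ) S
( ( { } ) { ( ) } ) S
( ( { } ) { ( ) } ) Q
( ( { } ) { ( ) } ) { }

[S [Q ( [S [Q ( [S [Q { }]] )] [S [Q { [S [Q ( )]] }]]] )] [S [Q { }]]]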